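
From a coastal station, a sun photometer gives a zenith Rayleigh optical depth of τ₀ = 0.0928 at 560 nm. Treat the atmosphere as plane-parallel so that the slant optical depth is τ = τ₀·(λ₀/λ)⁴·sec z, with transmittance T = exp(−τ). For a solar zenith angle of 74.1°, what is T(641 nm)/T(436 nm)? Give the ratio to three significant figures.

Airmass: sec 74.1° = 3.6502.
τ(641 nm) = 0.0928 × (560/641)⁴ × 3.6502 = 0.0928 × 0.5825 × 3.6502 = 0.1973.
τ(436 nm) = 0.0928 × (560/436)⁴ × 3.6502 = 0.0928 × 2.7215 × 3.6502 = 0.9219.
T(641)/T(436) = exp(τ_B − τ_A) = exp(0.7245) = 2.0638.

2.06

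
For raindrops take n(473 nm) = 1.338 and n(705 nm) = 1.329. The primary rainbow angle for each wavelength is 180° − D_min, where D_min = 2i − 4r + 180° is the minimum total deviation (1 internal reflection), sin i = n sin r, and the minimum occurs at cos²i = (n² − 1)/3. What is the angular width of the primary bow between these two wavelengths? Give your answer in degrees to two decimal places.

1.31°

At 473 nm (n = 1.338): cos²i = 0.26341 → i = 59.120°, r = 39.899°, D_min = 138.643°, rainbow angle = 41.357°.
At 705 nm (n = 1.329): cos²i = 0.25541 → i = 59.643°, r = 40.487°, D_min = 137.337°, rainbow angle = 42.663°.
Angular width = |41.357° − 42.663°| = 1.307°.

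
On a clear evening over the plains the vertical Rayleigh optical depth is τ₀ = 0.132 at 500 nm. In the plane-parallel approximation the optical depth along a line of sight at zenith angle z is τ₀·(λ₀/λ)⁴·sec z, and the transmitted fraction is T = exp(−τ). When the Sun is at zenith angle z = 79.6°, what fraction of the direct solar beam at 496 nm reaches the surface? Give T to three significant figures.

sec 79.6° = 5.5396.
τ = 0.132 × (500/496)⁴ × 5.5396 = 0.132 × 1.0327 × 5.5396 = 0.7551.
T = exp(−0.7551) = 0.4700.

0.470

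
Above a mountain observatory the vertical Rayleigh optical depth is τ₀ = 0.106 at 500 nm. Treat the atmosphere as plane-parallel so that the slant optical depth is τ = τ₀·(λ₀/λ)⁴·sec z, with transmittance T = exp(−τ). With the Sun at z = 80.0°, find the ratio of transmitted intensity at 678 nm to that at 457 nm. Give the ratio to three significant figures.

Airmass: sec 80.0° = 5.7588.
τ(678 nm) = 0.106 × (500/678)⁴ × 5.7588 = 0.106 × 0.2958 × 5.7588 = 0.1805.
τ(457 nm) = 0.106 × (500/457)⁴ × 5.7588 = 0.106 × 1.4329 × 5.7588 = 0.8747.
T(678)/T(457) = exp(τ_B − τ_A) = exp(0.6941) = 2.0020.

2.00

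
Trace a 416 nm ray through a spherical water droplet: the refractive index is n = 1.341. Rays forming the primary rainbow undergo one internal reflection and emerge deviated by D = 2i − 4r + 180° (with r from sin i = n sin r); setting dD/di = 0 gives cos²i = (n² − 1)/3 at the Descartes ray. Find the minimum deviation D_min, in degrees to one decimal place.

cos²i = (1.79828 − 1)/3 = 0.26609; i = arccos(0.51584) = 58.946°.
sin r = sin 58.946°/1.341 = 0.63884; r = 39.705°.
D_min = 2·58.946° − 4·39.705° + 180° = 139.071°.

139.1°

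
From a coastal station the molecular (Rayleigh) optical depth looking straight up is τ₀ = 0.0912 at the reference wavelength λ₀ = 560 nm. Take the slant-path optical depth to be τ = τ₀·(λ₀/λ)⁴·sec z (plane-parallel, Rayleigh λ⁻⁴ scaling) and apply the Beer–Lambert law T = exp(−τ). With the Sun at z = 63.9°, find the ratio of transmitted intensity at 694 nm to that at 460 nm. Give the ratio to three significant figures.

Airmass: sec 63.9° = 2.2730.
τ(694 nm) = 0.0912 × (560/694)⁴ × 2.2730 = 0.0912 × 0.4239 × 2.2730 = 0.0879.
τ(460 nm) = 0.0912 × (560/460)⁴ × 2.2730 = 0.0912 × 2.1964 × 2.2730 = 0.4553.
T(694)/T(460) = exp(τ_B − τ_A) = exp(0.3674) = 1.4440.

1.44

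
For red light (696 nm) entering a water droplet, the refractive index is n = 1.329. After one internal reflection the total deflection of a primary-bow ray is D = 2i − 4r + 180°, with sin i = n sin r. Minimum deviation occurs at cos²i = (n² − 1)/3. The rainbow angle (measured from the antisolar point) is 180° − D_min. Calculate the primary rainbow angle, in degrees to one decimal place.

cos²i = (1.76624 − 1)/3 = 0.25541; i = arccos(0.50538) = 59.643°.
sin r = sin 59.643°/1.329 = 0.64928; r = 40.487°.
D_min = 2·59.643° − 4·40.487° + 180° = 137.337°.
Rainbow angle = 180° − D_min = 42.663°.

42.7°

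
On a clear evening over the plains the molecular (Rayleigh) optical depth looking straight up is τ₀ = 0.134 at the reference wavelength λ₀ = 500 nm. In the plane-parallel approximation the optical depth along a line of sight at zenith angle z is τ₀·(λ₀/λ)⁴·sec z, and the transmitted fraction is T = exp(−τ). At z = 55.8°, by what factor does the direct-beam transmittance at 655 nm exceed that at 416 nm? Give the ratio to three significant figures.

Airmass: sec 55.8° = 1.7791.
τ(655 nm) = 0.134 × (500/655)⁴ × 1.7791 = 0.134 × 0.3396 × 1.7791 = 0.0810.
τ(416 nm) = 0.134 × (500/416)⁴ × 1.7791 = 0.134 × 2.0869 × 1.7791 = 0.4975.
T(655)/T(416) = exp(τ_B − τ_A) = exp(0.4166) = 1.5167.

1.52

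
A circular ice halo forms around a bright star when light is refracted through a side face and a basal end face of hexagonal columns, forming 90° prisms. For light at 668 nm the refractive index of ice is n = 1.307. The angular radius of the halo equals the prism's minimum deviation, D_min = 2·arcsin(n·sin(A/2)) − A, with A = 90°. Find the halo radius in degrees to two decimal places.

45.09°

n·sin(A/2) = 1.307 × sin 45° = 1.307 × 0.7071 = 0.9242.
D_min = 2·arcsin(0.9242) − 90° = 2 × 67.546° − 90° = 45.093°.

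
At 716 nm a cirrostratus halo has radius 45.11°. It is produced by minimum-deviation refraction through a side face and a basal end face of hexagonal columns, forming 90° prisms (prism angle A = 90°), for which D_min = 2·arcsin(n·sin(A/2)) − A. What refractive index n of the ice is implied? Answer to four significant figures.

Rearranging: n = sin((D_min + A)/2) / sin(A/2).
(D_min + A)/2 = (45.11° + 90°)/2 = 67.555°.
n = sin 67.555° / sin 45° = 0.9242 / 0.7071 = 1.3071.

1.307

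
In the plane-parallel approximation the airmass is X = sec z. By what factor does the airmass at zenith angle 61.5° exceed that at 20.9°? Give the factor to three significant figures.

1.96

X(61.5°)/X(20.9°) = sec 61.5° / sec 20.9° = cos 20.9° / cos 61.5° = 0.9342/0.4772 = 1.9578.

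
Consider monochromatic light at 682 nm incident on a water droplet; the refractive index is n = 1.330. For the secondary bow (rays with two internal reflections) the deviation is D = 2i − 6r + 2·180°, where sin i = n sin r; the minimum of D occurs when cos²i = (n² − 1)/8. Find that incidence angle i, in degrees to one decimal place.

cos²i = (1.330² − 1)/8 = (1.76890 − 1)/8 = 0.09611.
cos i = 0.31002, so i = 71.940°.

71.9°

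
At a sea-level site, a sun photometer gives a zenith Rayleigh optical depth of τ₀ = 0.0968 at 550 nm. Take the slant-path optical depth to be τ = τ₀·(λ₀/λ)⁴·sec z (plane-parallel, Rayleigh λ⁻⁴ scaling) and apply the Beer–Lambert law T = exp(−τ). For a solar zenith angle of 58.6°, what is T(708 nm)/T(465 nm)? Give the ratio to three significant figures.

1.34

Airmass: sec 58.6° = 1.9194.
τ(708 nm) = 0.0968 × (550/708)⁴ × 1.9194 = 0.0968 × 0.3642 × 1.9194 = 0.0677.
τ(465 nm) = 0.0968 × (550/465)⁴ × 1.9194 = 0.0968 × 1.9572 × 1.9194 = 0.3636.
T(708)/T(465) = exp(τ_B − τ_A) = exp(0.2960) = 1.3444.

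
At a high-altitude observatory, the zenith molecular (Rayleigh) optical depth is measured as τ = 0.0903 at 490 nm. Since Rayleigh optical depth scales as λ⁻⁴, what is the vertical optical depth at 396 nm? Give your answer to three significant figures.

0.212

τ(396 nm) = τ(490 nm) × (490/396)⁴ = 0.0903 × (1.2374)⁴ = 0.0903 × 2.3442 = 0.2117.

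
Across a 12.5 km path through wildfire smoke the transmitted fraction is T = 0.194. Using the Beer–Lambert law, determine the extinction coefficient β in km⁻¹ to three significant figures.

Beer–Lambert: T = exp(−βL) ⇒ β = −ln(T)/L = −ln(0.194)/12.5 = 1.6399/12.5 = 0.1312 km⁻¹.

0.131 km⁻¹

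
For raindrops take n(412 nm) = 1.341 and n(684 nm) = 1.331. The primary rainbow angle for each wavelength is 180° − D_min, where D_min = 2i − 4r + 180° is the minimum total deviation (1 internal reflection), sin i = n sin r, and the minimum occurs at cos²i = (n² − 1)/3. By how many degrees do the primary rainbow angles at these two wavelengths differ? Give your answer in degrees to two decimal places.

1.44°

At 412 nm (n = 1.341): cos²i = 0.26609 → i = 58.946°, r = 39.705°, D_min = 139.071°, rainbow angle = 40.929°.
At 684 nm (n = 1.331): cos²i = 0.25719 → i = 59.527°, r = 40.356°, D_min = 137.630°, rainbow angle = 42.370°.
Angular width = |40.929° − 42.370°| = 1.441°.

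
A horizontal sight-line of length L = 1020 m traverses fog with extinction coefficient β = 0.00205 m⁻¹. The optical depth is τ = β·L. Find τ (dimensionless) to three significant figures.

τ = β·L = 0.00205 × 1020 = 2.0910.

2.09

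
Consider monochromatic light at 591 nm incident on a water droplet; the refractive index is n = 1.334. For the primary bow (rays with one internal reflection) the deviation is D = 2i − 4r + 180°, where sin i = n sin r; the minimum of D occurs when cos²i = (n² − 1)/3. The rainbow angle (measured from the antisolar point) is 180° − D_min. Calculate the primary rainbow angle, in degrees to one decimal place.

41.9°

cos²i = (1.77956 − 1)/3 = 0.25985; i = arccos(0.50976) = 59.352°.
sin r = sin 59.352°/1.334 = 0.64492; r = 40.159°.
D_min = 2·59.352° − 4·40.159° + 180° = 138.067°.
Rainbow angle = 180° − D_min = 41.933°.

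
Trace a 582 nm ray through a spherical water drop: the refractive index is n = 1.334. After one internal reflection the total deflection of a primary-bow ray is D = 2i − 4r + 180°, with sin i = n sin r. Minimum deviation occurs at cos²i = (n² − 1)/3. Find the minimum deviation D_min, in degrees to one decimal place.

138.1°

cos²i = (1.77956 − 1)/3 = 0.25985; i = arccos(0.50976) = 59.352°.
sin r = sin 59.352°/1.334 = 0.64492; r = 40.159°.
D_min = 2·59.352° − 4·40.159° + 180° = 138.067°.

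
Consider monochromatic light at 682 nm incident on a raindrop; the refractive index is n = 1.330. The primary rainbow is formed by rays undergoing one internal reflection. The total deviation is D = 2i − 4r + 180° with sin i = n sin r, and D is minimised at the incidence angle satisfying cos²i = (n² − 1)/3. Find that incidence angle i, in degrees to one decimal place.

59.6°

cos²i = (1.330² − 1)/3 = (1.76890 − 1)/3 = 0.25630.
cos i = 0.50626, so i = 59.585°.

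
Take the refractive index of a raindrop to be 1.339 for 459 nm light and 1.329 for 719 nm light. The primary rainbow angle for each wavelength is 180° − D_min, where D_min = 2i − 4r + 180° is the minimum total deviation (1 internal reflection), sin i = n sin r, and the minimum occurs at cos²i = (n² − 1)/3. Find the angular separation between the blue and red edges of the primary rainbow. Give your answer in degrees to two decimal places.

1.45°

At 459 nm (n = 1.339): cos²i = 0.26431 → i = 59.062°, r = 39.834°, D_min = 138.786°, rainbow angle = 41.214°.
At 719 nm (n = 1.329): cos²i = 0.25541 → i = 59.643°, r = 40.487°, D_min = 137.337°, rainbow angle = 42.663°.
Angular width = |41.214° − 42.663°| = 1.450°.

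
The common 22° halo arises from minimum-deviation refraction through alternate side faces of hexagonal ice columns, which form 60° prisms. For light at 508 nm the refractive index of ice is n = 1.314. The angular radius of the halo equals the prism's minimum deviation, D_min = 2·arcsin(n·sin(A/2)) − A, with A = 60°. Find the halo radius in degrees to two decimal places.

n·sin(A/2) = 1.314 × sin 30° = 1.314 × 0.5000 = 0.6570.
D_min = 2·arcsin(0.6570) − 60° = 2 × 41.071° − 60° = 22.143°.

22.14°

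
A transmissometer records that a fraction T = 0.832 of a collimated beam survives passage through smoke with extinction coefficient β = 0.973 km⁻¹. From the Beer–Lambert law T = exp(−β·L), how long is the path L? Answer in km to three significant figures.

Beer–Lambert: T = exp(−βL) ⇒ L = −ln(T)/β = −ln(0.832)/0.973 = 0.1839/0.973 = 0.189 km.

0.189 km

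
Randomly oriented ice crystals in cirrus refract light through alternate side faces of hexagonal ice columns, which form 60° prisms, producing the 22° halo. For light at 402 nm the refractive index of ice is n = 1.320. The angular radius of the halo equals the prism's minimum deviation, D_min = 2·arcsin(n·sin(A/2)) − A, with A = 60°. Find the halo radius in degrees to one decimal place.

22.6°

n·sin(A/2) = 1.320 × sin 30° = 1.320 × 0.5000 = 0.6600.
D_min = 2·arcsin(0.6600) − 60° = 2 × 41.300° − 60° = 22.600°.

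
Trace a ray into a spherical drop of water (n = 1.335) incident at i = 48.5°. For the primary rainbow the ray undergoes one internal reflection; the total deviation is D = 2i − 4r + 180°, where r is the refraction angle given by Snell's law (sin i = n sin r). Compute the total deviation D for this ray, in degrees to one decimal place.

sin r = sin 48.5° / 1.335 = 0.7490/1.335 = 0.5610; r = 34.13°.
D = 2·48.5° − 4·34.13° + 180° = 97.00° − 136.50° + 180° = 140.50°.

140.5°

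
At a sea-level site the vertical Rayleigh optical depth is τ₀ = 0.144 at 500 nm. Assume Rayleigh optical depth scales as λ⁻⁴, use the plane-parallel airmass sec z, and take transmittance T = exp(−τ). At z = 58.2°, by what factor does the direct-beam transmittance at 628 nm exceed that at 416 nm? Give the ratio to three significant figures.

Airmass: sec 58.2° = 1.8977.
τ(628 nm) = 0.144 × (500/628)⁴ × 1.8977 = 0.144 × 0.4018 × 1.8977 = 0.1098.
τ(416 nm) = 0.144 × (500/416)⁴ × 1.8977 = 0.144 × 2.0869 × 1.8977 = 0.5703.
T(628)/T(416) = exp(τ_B − τ_A) = exp(0.4605) = 1.5848.

1.58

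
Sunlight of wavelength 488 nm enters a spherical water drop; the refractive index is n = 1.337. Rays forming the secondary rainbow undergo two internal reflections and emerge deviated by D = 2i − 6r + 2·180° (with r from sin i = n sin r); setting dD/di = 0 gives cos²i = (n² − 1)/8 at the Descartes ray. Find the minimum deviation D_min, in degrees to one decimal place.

231.9°

cos²i = (1.78757 − 1)/8 = 0.09845; i = arccos(0.31376) = 71.714°.
sin r = sin 71.714°/1.337 = 0.71017; r = 45.249°.
D_min = 2·71.714° − 6·45.249° + 360° = 231.934°.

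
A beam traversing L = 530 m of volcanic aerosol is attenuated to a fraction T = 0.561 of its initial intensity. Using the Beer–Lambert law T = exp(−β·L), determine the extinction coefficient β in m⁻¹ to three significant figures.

Beer–Lambert: T = exp(−βL) ⇒ β = −ln(T)/L = −ln(0.561)/530 = 0.5780/530 = 0.001091 m⁻¹.

0.00109 m⁻¹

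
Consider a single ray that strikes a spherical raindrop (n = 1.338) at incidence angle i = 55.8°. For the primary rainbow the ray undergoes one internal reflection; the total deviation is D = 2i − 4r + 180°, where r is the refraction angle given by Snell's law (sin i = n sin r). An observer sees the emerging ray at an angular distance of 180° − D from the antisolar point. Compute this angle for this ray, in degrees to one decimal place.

41.1°

sin r = sin 55.8° / 1.338 = 0.8271/1.338 = 0.6181; r = 38.18°.
D = 2·55.8° − 4·38.18° + 180° = 111.60° − 152.72° + 180° = 138.88°.
Angle from antisolar point = 180° − D = 41.12°.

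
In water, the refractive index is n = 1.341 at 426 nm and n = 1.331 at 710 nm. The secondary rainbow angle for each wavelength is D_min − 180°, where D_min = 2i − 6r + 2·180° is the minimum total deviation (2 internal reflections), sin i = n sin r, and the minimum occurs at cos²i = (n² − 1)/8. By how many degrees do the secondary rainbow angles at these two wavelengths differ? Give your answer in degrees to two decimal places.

At 426 nm (n = 1.341): cos²i = 0.09979 → i = 71.586°, r = 45.034°, D_min = 232.966°, rainbow angle = 52.966°.
At 710 nm (n = 1.331): cos²i = 0.09645 → i = 71.907°, r = 45.575°, D_min = 230.365°, rainbow angle = 50.365°.
Angular width = |52.966° − 50.365°| = 2.601°.

2.60°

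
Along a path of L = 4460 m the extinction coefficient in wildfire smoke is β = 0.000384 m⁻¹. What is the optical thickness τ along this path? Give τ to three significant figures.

τ = β·L = 0.000384 × 4460 = 1.7126.

1.71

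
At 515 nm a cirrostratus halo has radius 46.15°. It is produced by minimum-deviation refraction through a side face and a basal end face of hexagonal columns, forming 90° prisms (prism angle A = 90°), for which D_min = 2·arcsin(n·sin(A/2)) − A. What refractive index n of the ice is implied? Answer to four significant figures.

1.312

Rearranging: n = sin((D_min + A)/2) / sin(A/2).
(D_min + A)/2 = (46.15° + 90°)/2 = 68.075°.
n = sin 68.075° / sin 45° = 0.9277 / 0.7071 = 1.3119.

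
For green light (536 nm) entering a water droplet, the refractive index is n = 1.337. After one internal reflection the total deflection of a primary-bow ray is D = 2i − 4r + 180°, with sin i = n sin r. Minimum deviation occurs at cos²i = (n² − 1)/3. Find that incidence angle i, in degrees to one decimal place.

cos²i = (1.337² − 1)/3 = (1.78757 − 1)/3 = 0.26252.
cos i = 0.51237, so i = 59.178°.

59.2°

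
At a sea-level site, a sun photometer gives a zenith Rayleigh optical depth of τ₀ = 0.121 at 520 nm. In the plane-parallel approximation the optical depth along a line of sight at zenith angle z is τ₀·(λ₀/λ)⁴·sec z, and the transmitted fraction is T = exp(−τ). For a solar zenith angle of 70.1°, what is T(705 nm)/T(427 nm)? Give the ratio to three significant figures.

Airmass: sec 70.1° = 2.9379.
τ(705 nm) = 0.121 × (520/705)⁴ × 2.9379 = 0.121 × 0.2960 × 2.9379 = 0.1052.
τ(427 nm) = 0.121 × (520/427)⁴ × 2.9379 = 0.121 × 2.1994 × 2.9379 = 0.7819.
T(705)/T(427) = exp(τ_B − τ_A) = exp(0.6766) = 1.9672.

1.97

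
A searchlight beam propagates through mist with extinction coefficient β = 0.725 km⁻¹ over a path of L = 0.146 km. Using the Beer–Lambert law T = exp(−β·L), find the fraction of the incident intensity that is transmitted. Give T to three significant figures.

0.900

τ = β·L = 0.725 × 0.146 = 0.1058.
T = exp(−0.1058) = 0.8996.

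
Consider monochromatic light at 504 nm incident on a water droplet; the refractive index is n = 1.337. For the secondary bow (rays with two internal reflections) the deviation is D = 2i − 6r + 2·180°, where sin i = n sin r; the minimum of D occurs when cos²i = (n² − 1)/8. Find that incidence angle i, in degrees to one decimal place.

71.7°

cos²i = (1.337² − 1)/8 = (1.78757 − 1)/8 = 0.09845.
cos i = 0.31376, so i = 71.714°.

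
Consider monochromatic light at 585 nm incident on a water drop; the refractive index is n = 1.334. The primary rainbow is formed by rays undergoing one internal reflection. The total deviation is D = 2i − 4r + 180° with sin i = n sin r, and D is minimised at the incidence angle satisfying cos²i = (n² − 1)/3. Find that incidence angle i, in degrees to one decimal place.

cos²i = (1.334² − 1)/3 = (1.77956 − 1)/3 = 0.25985.
cos i = 0.50976, so i = 59.352°.

59.4°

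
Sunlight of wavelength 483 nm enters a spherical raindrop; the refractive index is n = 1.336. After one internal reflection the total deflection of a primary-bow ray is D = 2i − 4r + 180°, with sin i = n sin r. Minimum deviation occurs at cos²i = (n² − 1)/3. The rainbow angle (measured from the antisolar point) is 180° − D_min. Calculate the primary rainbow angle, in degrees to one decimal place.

cos²i = (1.78490 − 1)/3 = 0.26163; i = arccos(0.51150) = 59.236°.
sin r = sin 59.236°/1.336 = 0.64318; r = 40.029°.
D_min = 2·59.236° − 4·40.029° + 180° = 138.356°.
Rainbow angle = 180° − D_min = 41.644°.

41.6°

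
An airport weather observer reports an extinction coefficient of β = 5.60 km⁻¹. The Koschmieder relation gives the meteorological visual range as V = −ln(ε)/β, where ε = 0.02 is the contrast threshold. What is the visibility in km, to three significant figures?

V = −ln(0.02) / 5.60 = 3.912 / 5.60 = 0.6986 km.

0.699 km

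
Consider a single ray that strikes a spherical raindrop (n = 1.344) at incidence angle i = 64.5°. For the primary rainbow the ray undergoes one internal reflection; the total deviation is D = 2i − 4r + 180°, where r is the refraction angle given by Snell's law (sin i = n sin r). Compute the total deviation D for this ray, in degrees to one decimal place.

sin r = sin 64.5° / 1.344 = 0.9026/1.344 = 0.6716; r = 42.19°.
D = 2·64.5° − 4·42.19° + 180° = 129.00° − 168.75° + 180° = 140.25°.

140.2°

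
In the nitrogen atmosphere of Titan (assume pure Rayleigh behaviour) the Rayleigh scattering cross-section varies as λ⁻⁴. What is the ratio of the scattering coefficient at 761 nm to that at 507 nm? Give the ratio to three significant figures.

0.197

Rayleigh scattering ∝ λ⁻⁴, so the ratio of coefficients is the inverse fourth power of the wavelength ratio.
σ(761)/σ(507) = (507/761)⁴ = (0.6662)⁴ = 0.197.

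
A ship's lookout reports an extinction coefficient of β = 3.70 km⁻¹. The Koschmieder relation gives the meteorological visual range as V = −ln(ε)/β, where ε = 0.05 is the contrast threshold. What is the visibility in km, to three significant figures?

V = −ln(0.05) / 3.70 = 2.996 / 3.70 = 0.8097 km.

0.810 km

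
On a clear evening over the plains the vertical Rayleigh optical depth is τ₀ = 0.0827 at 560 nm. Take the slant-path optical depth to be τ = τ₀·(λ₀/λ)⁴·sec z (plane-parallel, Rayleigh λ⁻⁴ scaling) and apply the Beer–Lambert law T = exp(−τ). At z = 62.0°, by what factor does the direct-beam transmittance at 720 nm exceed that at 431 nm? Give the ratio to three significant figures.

1.55

Airmass: sec 62.0° = 2.1301.
τ(720 nm) = 0.0827 × (560/720)⁴ × 2.1301 = 0.0827 × 0.3660 × 2.1301 = 0.0645.
τ(431 nm) = 0.0827 × (560/431)⁴ × 2.1301 = 0.0827 × 2.8500 × 2.1301 = 0.5020.
T(720)/T(431) = exp(τ_B − τ_A) = exp(0.4376) = 1.5489.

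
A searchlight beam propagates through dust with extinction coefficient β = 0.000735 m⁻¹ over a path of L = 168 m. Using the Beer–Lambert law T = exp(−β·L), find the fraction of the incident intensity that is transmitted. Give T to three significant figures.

τ = β·L = 0.000735 × 168 = 0.1235.
T = exp(−0.1235) = 0.8838.

0.884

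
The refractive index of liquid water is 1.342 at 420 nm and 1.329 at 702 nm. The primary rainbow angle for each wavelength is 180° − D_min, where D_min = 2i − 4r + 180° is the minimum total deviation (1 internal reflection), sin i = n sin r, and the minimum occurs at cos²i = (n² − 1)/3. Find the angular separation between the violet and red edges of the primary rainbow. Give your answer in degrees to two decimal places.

1.88°

At 420 nm (n = 1.342): cos²i = 0.26699 → i = 58.888°, r = 39.641°, D_min = 139.213°, rainbow angle = 40.787°.
At 702 nm (n = 1.329): cos²i = 0.25541 → i = 59.643°, r = 40.487°, D_min = 137.337°, rainbow angle = 42.663°.
Angular width = |40.787° − 42.663°| = 1.876°.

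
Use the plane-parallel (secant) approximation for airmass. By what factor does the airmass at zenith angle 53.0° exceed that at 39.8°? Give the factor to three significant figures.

1.28

X(53.0°)/X(39.8°) = sec 53.0° / sec 39.8° = cos 39.8° / cos 53.0° = 0.7683/0.6018 = 1.2766.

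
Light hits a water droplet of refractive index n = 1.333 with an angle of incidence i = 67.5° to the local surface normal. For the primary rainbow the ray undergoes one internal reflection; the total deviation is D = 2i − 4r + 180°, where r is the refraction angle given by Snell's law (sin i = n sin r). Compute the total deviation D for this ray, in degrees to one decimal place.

139.5°

sin r = sin 67.5° / 1.333 = 0.9239/1.333 = 0.6931; r = 43.87°.
D = 2·67.5° − 4·43.87° + 180° = 135.00° − 175.50° + 180° = 139.50°.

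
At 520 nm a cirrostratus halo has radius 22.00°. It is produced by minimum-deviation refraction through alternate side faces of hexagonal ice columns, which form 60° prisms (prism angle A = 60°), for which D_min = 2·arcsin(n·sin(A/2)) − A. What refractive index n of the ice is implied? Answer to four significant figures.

Rearranging: n = sin((D_min + A)/2) / sin(A/2).
(D_min + A)/2 = (22.00° + 60°)/2 = 41.000°.
n = sin 41.000° / sin 30° = 0.6561 / 0.5000 = 1.3121.

1.312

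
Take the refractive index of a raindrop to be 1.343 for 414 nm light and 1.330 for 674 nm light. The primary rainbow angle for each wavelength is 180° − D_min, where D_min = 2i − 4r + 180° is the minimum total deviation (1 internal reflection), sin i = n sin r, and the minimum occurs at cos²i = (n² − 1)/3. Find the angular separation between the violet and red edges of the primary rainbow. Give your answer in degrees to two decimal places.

At 414 nm (n = 1.343): cos²i = 0.26788 → i = 58.830°, r = 39.577°, D_min = 139.354°, rainbow angle = 40.646°.
At 674 nm (n = 1.330): cos²i = 0.25630 → i = 59.585°, r = 40.422°, D_min = 137.484°, rainbow angle = 42.516°.
Angular width = |40.646° − 42.516°| = 1.871°.

1.87°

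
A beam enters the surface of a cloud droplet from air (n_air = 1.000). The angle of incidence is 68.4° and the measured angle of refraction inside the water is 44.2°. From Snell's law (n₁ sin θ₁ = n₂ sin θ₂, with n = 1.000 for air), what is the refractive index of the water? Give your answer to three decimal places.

1.334

n = sin θ_i / sin θ_r = sin 68.4° / sin 44.2° = 0.9298 / 0.6972 = 1.3337.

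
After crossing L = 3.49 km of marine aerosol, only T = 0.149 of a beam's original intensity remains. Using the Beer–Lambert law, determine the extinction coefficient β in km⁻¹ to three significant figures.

Beer–Lambert: T = exp(−βL) ⇒ β = −ln(T)/L = −ln(0.149)/3.49 = 1.9038/3.49 = 0.5455 km⁻¹.

0.546 km⁻¹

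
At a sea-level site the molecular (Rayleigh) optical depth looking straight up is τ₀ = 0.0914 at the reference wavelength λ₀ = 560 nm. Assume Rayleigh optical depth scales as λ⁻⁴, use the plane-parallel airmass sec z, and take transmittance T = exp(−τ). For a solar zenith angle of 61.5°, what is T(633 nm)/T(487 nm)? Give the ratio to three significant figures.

1.24

Airmass: sec 61.5° = 2.0957.
τ(633 nm) = 0.0914 × (560/633)⁴ × 2.0957 = 0.0914 × 0.6125 × 2.0957 = 0.1173.
τ(487 nm) = 0.0914 × (560/487)⁴ × 2.0957 = 0.0914 × 1.7484 × 2.0957 = 0.3349.
T(633)/T(487) = exp(τ_B − τ_A) = exp(0.2176) = 1.2431.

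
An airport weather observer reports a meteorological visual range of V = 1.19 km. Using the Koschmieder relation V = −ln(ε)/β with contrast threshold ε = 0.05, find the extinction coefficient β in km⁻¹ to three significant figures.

2.52 km⁻¹

β = −ln(0.05) / V = 2.996 / 1.19 = 2.5174 km⁻¹.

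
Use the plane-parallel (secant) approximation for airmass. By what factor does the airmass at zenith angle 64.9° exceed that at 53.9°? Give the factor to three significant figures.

1.39

X(64.9°)/X(53.9°) = sec 64.9° / sec 53.9° = cos 53.9° / cos 64.9° = 0.5892/0.4242 = 1.3890.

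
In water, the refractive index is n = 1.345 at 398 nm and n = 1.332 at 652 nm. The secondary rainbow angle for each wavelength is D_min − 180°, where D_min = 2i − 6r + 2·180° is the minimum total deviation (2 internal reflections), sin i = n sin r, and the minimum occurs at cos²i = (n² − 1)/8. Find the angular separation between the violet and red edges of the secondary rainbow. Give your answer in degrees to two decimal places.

3.36°

At 398 nm (n = 1.345): cos²i = 0.10113 → i = 71.458°, r = 44.821°, D_min = 233.987°, rainbow angle = 53.987°.
At 652 nm (n = 1.332): cos²i = 0.09678 → i = 71.875°, r = 45.520°, D_min = 230.628°, rainbow angle = 50.628°.
Angular width = |53.987° − 50.628°| = 3.359°.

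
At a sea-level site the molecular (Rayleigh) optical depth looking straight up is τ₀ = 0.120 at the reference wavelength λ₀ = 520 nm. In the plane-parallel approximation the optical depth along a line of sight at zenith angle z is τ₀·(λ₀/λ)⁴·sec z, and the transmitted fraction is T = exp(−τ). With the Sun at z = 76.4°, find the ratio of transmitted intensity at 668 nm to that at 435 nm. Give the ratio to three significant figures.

2.35

Airmass: sec 76.4° = 4.2527.
τ(668 nm) = 0.120 × (520/668)⁴ × 4.2527 = 0.120 × 0.3672 × 4.2527 = 0.1874.
τ(435 nm) = 0.120 × (520/435)⁴ × 4.2527 = 0.120 × 2.0420 × 4.2527 = 1.0421.
T(668)/T(435) = exp(τ_B − τ_A) = exp(0.8547) = 2.3507.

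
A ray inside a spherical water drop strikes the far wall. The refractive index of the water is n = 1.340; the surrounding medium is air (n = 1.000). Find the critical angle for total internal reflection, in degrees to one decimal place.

48.3°

sin θ_c = n_air / n = 1.000 / 1.340 = 0.7463.
θ_c = arcsin(0.7463) = 48.27°.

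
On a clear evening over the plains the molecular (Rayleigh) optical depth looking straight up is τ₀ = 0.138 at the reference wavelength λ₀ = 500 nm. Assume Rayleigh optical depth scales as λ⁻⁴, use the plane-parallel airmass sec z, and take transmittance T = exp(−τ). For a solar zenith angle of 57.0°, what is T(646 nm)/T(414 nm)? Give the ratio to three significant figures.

Airmass: sec 57.0° = 1.8361.
τ(646 nm) = 0.138 × (500/646)⁴ × 1.8361 = 0.138 × 0.3589 × 1.8361 = 0.0909.
τ(414 nm) = 0.138 × (500/414)⁴ × 1.8361 = 0.138 × 2.1275 × 1.8361 = 0.5391.
T(646)/T(414) = exp(τ_B − τ_A) = exp(0.4481) = 1.5654.

1.57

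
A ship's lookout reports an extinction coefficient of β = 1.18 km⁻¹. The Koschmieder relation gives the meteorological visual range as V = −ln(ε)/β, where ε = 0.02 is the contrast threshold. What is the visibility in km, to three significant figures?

3.32 km

V = −ln(0.02) / 1.18 = 3.912 / 1.18 = 3.3153 km.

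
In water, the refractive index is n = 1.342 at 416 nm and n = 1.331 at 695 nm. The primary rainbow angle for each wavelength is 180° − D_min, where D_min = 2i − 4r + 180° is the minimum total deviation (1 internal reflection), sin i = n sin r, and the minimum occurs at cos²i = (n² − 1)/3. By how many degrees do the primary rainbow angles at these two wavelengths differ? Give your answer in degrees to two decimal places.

At 416 nm (n = 1.342): cos²i = 0.26699 → i = 58.888°, r = 39.641°, D_min = 139.213°, rainbow angle = 40.787°.
At 695 nm (n = 1.331): cos²i = 0.25719 → i = 59.527°, r = 40.356°, D_min = 137.630°, rainbow angle = 42.370°.
Angular width = |40.787° − 42.370°| = 1.583°.

1.58°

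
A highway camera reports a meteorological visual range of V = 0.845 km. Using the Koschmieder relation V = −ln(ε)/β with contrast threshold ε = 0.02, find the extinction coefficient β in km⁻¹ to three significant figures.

4.63 km⁻¹

β = −ln(0.02) / V = 3.912 / 0.845 = 4.6296 km⁻¹.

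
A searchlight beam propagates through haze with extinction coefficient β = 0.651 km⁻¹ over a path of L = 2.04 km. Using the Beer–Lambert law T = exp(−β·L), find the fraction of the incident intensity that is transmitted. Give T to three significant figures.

0.265

τ = β·L = 0.651 × 2.04 = 1.3280.
T = exp(−1.3280) = 0.2650.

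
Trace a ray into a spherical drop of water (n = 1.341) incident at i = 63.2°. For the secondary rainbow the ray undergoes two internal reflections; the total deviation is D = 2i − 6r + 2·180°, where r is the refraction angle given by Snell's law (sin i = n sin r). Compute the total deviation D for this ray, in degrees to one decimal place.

sin r = sin 63.2° / 1.341 = 0.8926/1.341 = 0.6656; r = 41.73°.
D = 2·63.2° − 6·41.73° + 2·180° = 126.40° − 250.38° + 360° = 236.02°.

236.0°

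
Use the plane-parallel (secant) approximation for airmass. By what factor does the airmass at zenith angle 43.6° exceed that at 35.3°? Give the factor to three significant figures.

X(43.6°)/X(35.3°) = sec 43.6° / sec 35.3° = cos 35.3° / cos 43.6° = 0.8161/0.7242 = 1.1270.

1.13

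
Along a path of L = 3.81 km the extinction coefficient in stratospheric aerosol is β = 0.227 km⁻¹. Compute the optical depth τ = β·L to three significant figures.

0.865

τ = β·L = 0.227 × 3.81 = 0.8649.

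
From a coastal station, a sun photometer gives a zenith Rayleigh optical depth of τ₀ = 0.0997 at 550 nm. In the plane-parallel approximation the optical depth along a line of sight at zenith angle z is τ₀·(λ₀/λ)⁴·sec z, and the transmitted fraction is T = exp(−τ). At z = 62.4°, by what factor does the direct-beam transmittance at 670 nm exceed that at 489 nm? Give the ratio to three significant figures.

1.28

Airmass: sec 62.4° = 2.1584.
τ(670 nm) = 0.0997 × (550/670)⁴ × 2.1584 = 0.0997 × 0.4541 × 2.1584 = 0.0977.
τ(489 nm) = 0.0997 × (550/489)⁴ × 2.1584 = 0.0997 × 1.6004 × 2.1584 = 0.3444.
T(670)/T(489) = exp(τ_B − τ_A) = exp(0.2467) = 1.2798.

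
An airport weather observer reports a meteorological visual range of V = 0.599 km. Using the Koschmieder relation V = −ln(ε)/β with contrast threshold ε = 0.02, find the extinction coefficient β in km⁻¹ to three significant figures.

6.53 km⁻¹

β = −ln(0.02) / V = 3.912 / 0.599 = 6.5309 km⁻¹.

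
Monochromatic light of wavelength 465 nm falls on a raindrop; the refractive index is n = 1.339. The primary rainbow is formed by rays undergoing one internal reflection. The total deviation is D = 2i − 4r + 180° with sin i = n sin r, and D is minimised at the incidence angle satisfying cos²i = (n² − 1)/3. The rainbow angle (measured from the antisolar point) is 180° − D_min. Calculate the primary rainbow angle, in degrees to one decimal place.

41.2°

cos²i = (1.79292 − 1)/3 = 0.26431; i = arccos(0.51411) = 59.062°.
sin r = sin 59.062°/1.339 = 0.64057; r = 39.834°.
D_min = 2·59.062° − 4·39.834° + 180° = 138.786°.
Rainbow angle = 180° − D_min = 41.214°.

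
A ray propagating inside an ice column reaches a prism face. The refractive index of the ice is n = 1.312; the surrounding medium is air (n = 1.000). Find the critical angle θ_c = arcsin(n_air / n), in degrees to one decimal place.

sin θ_c = n_air / n = 1.000 / 1.312 = 0.7622.
θ_c = arcsin(0.7622) = 49.66°.

49.7°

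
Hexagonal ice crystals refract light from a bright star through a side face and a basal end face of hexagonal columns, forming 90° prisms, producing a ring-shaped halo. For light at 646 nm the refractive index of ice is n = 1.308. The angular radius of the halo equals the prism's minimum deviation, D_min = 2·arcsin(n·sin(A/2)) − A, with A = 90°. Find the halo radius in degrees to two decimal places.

45.31°

n·sin(A/2) = 1.308 × sin 45° = 1.308 × 0.7071 = 0.9249.
D_min = 2·arcsin(0.9249) − 90° = 2 × 67.653° − 90° = 45.305°.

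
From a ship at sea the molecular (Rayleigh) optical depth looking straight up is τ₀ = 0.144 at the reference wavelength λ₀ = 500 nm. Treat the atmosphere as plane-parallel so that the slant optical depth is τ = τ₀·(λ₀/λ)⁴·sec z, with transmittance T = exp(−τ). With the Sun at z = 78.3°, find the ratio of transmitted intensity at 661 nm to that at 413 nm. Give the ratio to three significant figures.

3.64

Airmass: sec 78.3° = 4.9313.
τ(661 nm) = 0.144 × (500/661)⁴ × 4.9313 = 0.144 × 0.3274 × 4.9313 = 0.2325.
τ(413 nm) = 0.144 × (500/413)⁴ × 4.9313 = 0.144 × 2.1482 × 4.9313 = 1.5255.
T(661)/T(413) = exp(τ_B − τ_A) = exp(1.2930) = 3.6436.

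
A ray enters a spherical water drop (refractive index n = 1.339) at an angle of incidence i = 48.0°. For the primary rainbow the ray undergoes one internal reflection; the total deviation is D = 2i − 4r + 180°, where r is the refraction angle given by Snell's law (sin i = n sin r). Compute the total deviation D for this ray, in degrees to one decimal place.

141.2°

sin r = sin 48.0° / 1.339 = 0.7431/1.339 = 0.5550; r = 33.71°.
D = 2·48.0° − 4·33.71° + 180° = 96.00° − 134.84° + 180° = 141.16°.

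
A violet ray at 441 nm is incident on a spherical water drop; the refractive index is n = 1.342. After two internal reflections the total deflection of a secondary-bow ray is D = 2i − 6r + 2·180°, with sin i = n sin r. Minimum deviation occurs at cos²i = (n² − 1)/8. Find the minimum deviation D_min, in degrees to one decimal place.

cos²i = (1.80096 − 1)/8 = 0.10012; i = arccos(0.31642) = 71.554°.
sin r = sin 71.554°/1.342 = 0.70687; r = 44.981°.
D_min = 2·71.554° − 6·44.981° + 360° = 233.222°.

233.2°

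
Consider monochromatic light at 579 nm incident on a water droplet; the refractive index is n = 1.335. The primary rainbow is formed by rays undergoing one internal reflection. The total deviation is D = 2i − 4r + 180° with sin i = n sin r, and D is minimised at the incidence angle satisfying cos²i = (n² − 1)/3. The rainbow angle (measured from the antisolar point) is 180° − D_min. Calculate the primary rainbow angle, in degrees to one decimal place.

cos²i = (1.78222 − 1)/3 = 0.26074; i = arccos(0.51063) = 59.294°.
sin r = sin 59.294°/1.335 = 0.64405; r = 40.094°.
D_min = 2·59.294° − 4·40.094° + 180° = 138.212°.
Rainbow angle = 180° − D_min = 41.788°.

41.8°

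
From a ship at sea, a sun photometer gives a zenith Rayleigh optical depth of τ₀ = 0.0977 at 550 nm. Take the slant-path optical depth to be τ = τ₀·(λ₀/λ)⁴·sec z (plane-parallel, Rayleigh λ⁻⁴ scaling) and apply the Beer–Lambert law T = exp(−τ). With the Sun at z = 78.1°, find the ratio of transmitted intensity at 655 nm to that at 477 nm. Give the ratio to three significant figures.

1.83

Airmass: sec 78.1° = 4.8496.
τ(655 nm) = 0.0977 × (550/655)⁴ × 4.8496 = 0.0977 × 0.4971 × 4.8496 = 0.2355.
τ(477 nm) = 0.0977 × (550/477)⁴ × 4.8496 = 0.0977 × 1.7676 × 4.8496 = 0.8375.
T(655)/T(477) = exp(τ_B − τ_A) = exp(0.6019) = 1.8256.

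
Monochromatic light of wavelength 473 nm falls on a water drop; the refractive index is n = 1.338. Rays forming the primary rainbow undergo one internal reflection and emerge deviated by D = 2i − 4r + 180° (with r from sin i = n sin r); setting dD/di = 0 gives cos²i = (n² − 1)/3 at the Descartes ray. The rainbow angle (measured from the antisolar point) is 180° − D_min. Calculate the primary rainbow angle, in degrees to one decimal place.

cos²i = (1.79024 − 1)/3 = 0.26341; i = arccos(0.51324) = 59.120°.
sin r = sin 59.120°/1.338 = 0.64144; r = 39.899°.
D_min = 2·59.120° − 4·39.899° + 180° = 138.643°.
Rainbow angle = 180° − D_min = 41.357°.

41.4°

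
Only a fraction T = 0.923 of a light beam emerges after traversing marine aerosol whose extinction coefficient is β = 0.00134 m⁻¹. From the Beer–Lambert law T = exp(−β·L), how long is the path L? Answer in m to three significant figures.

Beer–Lambert: T = exp(−βL) ⇒ L = −ln(T)/β = −ln(0.923)/0.00134 = 0.0801/0.00134 = 59.8 m.

59.8 m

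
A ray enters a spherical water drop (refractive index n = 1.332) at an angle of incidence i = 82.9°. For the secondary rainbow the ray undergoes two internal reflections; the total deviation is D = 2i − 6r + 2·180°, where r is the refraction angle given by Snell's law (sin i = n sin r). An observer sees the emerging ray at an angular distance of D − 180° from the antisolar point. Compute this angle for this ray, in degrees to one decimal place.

56.8°

sin r = sin 82.9° / 1.332 = 0.9923/1.332 = 0.7450; r = 48.16°.
D = 2·82.9° − 6·48.16° + 2·180° = 165.80° − 288.95° + 360° = 236.85°.
Angle from antisolar point = D − 180° = 56.85°.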